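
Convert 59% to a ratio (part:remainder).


59% means 59 parts out of 100; remainder = 41
Part : remainder = 59:41
GCD = 1
= 59:41

59:41


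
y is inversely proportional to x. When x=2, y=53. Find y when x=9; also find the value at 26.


Inverse proportion: x × y = constant
k = 2 × 53 = 106
At x=9: k/9 = 11.78
At x=26: k/26 = 4.08
= 11.78 and 4.08

11.78 and 4.08


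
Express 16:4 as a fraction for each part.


Total parts = 16 + 4 = 20
First part: 16/20 = 4/5
Second part: 4/20 = 1/5
= 4/5 and 1/5

4/5 and 1/5


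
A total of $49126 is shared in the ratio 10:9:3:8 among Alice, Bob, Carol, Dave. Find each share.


Total parts = 10 + 9 + 3 + 8 = 30
Alice: 49126 × 10/30 = 16375.33
Bob: 49126 × 9/30 = 14737.80
Carol: 49126 × 3/30 = 4912.60
Dave: 49126 × 8/30 = 13100.27
= Alice: $16375.33, Bob: $14737.80, Carol: $4912.60, Dave: $13100.27

Alice: $16375.33, Bob: $14737.80, Carol: $4912.60, Dave: $13100.27


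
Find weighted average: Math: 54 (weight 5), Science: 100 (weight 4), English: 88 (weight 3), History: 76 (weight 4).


Numerator = 54×5 + 100×4 + 88×3 + 76×4
= 270 + 400 + 264 + 304
= 1238
Total weight = 16
Weighted avg = 1238/16
= 77.38

77.38


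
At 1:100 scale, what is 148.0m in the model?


Model size = real / scale
= 148.0 / 100
= 1.4800 m

1.4800 m


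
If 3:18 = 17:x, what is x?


Cross multiply: 3 × x = 18 × 17
3x = 306
x = 306 / 3
= 102.00

102.00


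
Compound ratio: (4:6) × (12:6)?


Compound ratio = (4×12) : (6×6)
= 48:36
GCD = 12
= 4:3

4:3


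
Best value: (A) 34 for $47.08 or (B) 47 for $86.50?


Deal A: $47.08/34 = $1.3847/unit
Deal B: $86.50/47 = $1.8404/unit
A is cheaper per unit
= Deal A

Deal A


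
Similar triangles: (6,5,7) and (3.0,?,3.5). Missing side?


Scale factor = 3.0/6 = 0.5
Missing side = 5 × 0.5
= 2.5

2.5


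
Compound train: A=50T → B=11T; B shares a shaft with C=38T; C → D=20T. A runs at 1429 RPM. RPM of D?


Stage 1: RPM_B = RPM_A × t_A/t_B = 1429 × 50/11 = 71450/11 ≈ 6495.45
B and C share a shaft → RPM_C = RPM_B
Stage 2: RPM_D = RPM_C × t_C/t_D = RPM_A × (t_A×t_C)/(t_B×t_D)
Overall ratio = (50×38)/(11×20) = 1900/220
RPM_D = 1429 × 1900/220 = 2715100/220
≈ 12341.36 RPM

12341.36 RPM


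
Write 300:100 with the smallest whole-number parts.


GCD(300, 100) = 100
300/100 : 100/100
= 3:1

3:1


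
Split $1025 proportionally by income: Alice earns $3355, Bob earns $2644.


Total income = 3355 + 2644 = $5999
Alice: $1025 × 3355/5999 = $573.24
Bob: $1025 × 2644/5999 = $451.76
= Alice: $573.24, Bob: $451.76

Alice: $573.24, Bob: $451.76


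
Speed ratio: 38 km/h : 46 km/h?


Ratio = 38:46
GCD = 2
Simplified = 19:23
Time ratio (same distance) = 23:19
Speed ratio = 19:23

19:23


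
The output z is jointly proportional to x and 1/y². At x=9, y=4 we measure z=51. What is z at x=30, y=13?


z = k·x/y²
Solve for k using the known point: k = z·y²/x = 51×16/9 = 816/9 ≈ 90.6667
Now evaluate at x=30, y=13:
z = k × 30 / 169 = (816 × 30) / (9 × 169) = 24480/1521
≈ 16.0947

16.0947


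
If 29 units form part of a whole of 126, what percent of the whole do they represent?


Percentage = (part / whole) × 100
= (29 / 126) × 100
≈ 23.02%

23.02%


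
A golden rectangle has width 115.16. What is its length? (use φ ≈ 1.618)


φ = (1 + √5) / 2 ≈ 1.618
Length = width × φ = 115.16 × 1.618 = 186.32888
≈ 186.33

186.33


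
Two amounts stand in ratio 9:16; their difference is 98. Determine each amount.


Let A = 9k, B = 16k.
16k - 9k = 98
7k = 98 → k = 98/7 = 14
A = 9×14 = 126, B = 16×14 = 224
= A = 126, B = 224

A = 126, B = 224


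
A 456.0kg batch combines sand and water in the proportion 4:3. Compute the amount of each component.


Total parts = 4 + 3 = 7
sand: 456.0 × 4/7 = 260.6kg
water: 456.0 × 3/7 = 195.4kg
= 260.6kg and 195.4kg

260.6kg and 195.4kg


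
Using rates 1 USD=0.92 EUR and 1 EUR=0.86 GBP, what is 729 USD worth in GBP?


Step 1: 729 USD × 0.92 = 670.68 EUR
Step 2: 670.68 EUR × 0.86 = 576.78 GBP
Implied rate USD→GBP = 0.92 × 0.86 = 0.7912
= 576.78 GBP

576.78 GBP


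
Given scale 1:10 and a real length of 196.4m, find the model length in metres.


Model size = real / scale
= 196.4 / 10
= 19.6400 m

19.6400 m


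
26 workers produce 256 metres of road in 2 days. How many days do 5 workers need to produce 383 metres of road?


Days ∝ work / workers, so d₂ = d₁ × (m₁/m₂) × (w₂/w₁)
Workers factor (inverse): 26/5 = 5.2000
Work factor (direct): 383/256 ≈ 1.4961
d₂ = 2 × 26/5 × 383/256 = (2 × 26 × 383) / (5 × 256) = 19916/1280
≈ 15.56 days

15.56 days


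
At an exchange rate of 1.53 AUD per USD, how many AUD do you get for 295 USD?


Amount × rate = 295 × 1.53
= 451.35 AUD

451.35 AUD


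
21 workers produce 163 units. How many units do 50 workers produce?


Direct proportion: y/x = constant
k = 163/21 ≈ 7.7619
y₂ = k × 50 = 163 × 50 / 21 = 8150/21
≈ 388.10

388.10


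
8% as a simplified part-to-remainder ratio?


8% means 8 parts out of 100; remainder = 92
Part : remainder = 8:92
GCD = 4
= 2:23

2:23


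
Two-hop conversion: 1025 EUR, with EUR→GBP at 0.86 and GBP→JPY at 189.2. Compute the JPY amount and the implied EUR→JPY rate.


Step 1: 1025 EUR × 0.86 = 881.50 GBP
Step 2: 881.50 GBP × 189.2 = 166779.80 JPY
Implied rate EUR→JPY = 0.86 × 189.2 = 162.7120
= 166779.80 JPY; implied rate 162.7120 JPY/EUR

166779.80 JPY; implied rate 162.7120 JPY/EUR


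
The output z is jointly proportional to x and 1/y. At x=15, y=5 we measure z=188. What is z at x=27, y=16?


z = k·x/y
Solve for k using the known point: k = z·y/x = 188×5/15 = 940/15 ≈ 62.6667
Now evaluate at x=27, y=16:
z = k × 27 / 16 = (940 × 27) / (15 × 16) = 25380/240
= 105.7500

105.7500


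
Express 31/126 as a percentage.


Percentage = (part / whole) × 100
= (31 / 126) × 100
≈ 24.60%

24.60%


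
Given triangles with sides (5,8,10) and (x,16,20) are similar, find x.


Scale factor = 16/8 = 2
Missing side = 5 × 2
= 10.0

10.0


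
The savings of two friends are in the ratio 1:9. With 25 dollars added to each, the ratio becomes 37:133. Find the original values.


Let A = 1k, B = 9k.
(1k + 25) / (9k + 25) = 37/133
Cross-multiply: 133(1k + 25) = 37(9k + 25)
133k + 3325 = 333k + 925
133k - 333k = 925 - 3325
-200k = -2400
k = -2400/-200 = 12
A = 1×12 = 12, B = 9×12 = 108
= A = 12, B = 108

A = 12, B = 108


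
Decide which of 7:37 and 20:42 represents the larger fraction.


7/37 = 0.1892
20/42 = 0.4762
0.1892 < 0.4762, so 7:37 is less
= 20:42

20:42


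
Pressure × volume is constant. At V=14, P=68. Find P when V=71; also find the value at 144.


Inverse proportion: x × y = constant
k = 14 × 68 = 952
At x=71: k/71 = 13.41
At x=144: k/144 = 6.61
= 13.41 and 6.61

13.41 and 6.61


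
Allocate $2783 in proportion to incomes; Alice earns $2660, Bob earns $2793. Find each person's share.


Total income = 2660 + 2793 = $5453
Alice: $2783 × 2660/5453 = $1357.56
Bob: $2783 × 2793/5453 = $1425.44
= Alice: $1357.56, Bob: $1425.44

Alice: $1357.56, Bob: $1425.44


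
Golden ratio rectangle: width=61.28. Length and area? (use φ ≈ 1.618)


φ = (1 + √5) / 2 ≈ 1.618
Length = width × φ = 61.28 × 1.618 = 99.15104
≈ 99.15
Area = width × length = 61.28 × 99.15104 = 6075.9757312 ≈ 6075.98
= Length: 99.15, Area: 6075.98

Length: 99.15, Area: 6075.98


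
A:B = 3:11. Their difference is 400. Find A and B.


Let A = 3k, B = 11k.
11k - 3k = 400
8k = 400 → k = 400/8 = 50
A = 3×50 = 150, B = 11×50 = 550
= A = 150, B = 550

A = 150, B = 550


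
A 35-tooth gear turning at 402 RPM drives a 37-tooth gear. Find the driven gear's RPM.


Gear ratio = 35:37 = 35:37
RPM_B = RPM_A × (teeth_A / teeth_B)
= 402 × (35/37)
= 380.3 RPM

380.3 RPM


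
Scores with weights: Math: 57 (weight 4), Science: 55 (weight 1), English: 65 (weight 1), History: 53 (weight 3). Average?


Numerator = 57×4 + 55×1 + 65×1 + 53×3
= 228 + 55 + 65 + 159
= 507
Total weight = 9
Weighted avg = 507/9
= 56.33

56.33


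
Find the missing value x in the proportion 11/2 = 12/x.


Cross multiply: 11 × x = 2 × 12
11x = 24
x = 24 / 11
= 2.18

2.18


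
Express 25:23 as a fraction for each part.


Total parts = 25 + 23 = 48
First part: 25/48 = 25/48
Second part: 23/48 = 23/48
= 25/48 and 23/48

25/48 and 23/48


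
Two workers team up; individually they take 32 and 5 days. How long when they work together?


Rate of A = 1/32 per day
Rate of B = 1/5 per day
Combined rate = 1/32 + 1/5 = 37/160 ≈ 0.2313 per day
Days = 1 / combined rate = 160/37
≈ 4.32 days

4.32 days


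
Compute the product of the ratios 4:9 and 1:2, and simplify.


Compound ratio = (4×1) : (9×2)
= 4:18
GCD = 2
= 2:9

2:9


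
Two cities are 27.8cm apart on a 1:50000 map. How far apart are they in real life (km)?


Real distance = map distance × scale
= 27.8cm × 50000
= 1390000 cm = 13900.0 m
= 13.900 km

13.900 km


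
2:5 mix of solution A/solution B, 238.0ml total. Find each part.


Total parts = 2 + 5 = 7
solution A: 238.0 × 2/7 = 68.0ml
solution B: 238.0 × 5/7 = 170.0ml
= 68.0ml and 170.0ml

68.0ml and 170.0ml


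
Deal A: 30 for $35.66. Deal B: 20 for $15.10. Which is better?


Deal A: $35.66/30 = $1.1887/unit
Deal B: $15.10/20 = $0.7550/unit
B is cheaper per unit
= Deal B

Deal B


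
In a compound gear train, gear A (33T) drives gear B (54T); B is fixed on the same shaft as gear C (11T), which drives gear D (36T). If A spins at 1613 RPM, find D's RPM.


Stage 1: RPM_B = RPM_A × t_A/t_B = 1613 × 33/54 = 53229/54 ≈ 985.72
B and C share a shaft → RPM_C = RPM_B
Stage 2: RPM_D = RPM_C × t_C/t_D = RPM_A × (t_A×t_C)/(t_B×t_D)
Overall ratio = (33×11)/(54×36) = 363/1944
RPM_D = 1613 × 363/1944 = 585519/1944
≈ 301.19 RPM

301.19 RPM


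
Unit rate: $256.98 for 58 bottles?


Unit rate = total / quantity
= 256.98 / 58
= $4.43 per unit

$4.43 per unit


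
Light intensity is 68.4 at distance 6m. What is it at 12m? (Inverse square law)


I₁d₁² = I₂d₂²
I₂ = I₁ × (d₁/d₂)²
= 68.4 × (6/12)²
= 68.4 × 36/144
= 2462.4/144
= 17.1000

17.1000


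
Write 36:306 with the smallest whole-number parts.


GCD(36, 306) = 18
36/18 : 306/18
= 2:17

2:17


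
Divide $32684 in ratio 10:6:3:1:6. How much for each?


Total parts = 10 + 6 + 3 + 1 + 6 = 26
Part 1: 32684 × 10/26 = 12570.77
Part 2: 32684 × 6/26 = 7542.46
Part 3: 32684 × 3/26 = 3771.23
Part 4: 32684 × 1/26 = 1257.08
Part 5: 32684 × 6/26 = 7542.46
= Part 1: $12570.77, Part 2: $7542.46, Part 3: $3771.23, Part 4: $1257.08, Part 5: $7542.46

Part 1: $12570.77, Part 2: $7542.46, Part 3: $3771.23, Part 4: $1257.08, Part 5: $7542.46


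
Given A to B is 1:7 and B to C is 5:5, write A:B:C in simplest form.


Match B: multiply A:B by 5 → 5:35
Multiply B:C by 7 → 35:35
Combined: 5:35:35
GCD = 5
= 1:7:7

1:7:7


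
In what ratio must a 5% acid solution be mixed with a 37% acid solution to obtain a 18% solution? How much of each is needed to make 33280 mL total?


Let x parts of 5% mix with y parts of 37%.
5x + 37y = 18(x + y)
5x + 37y = 18x + 18y
x(5 - 18) = y(18 - 37)
x/y = (37 - 18)/(18 - 5) = 19/13
Simplify: 19:13
Total parts = 32; one part = 33280/32 = 1040.00 mL
5% solution: 19×1040.00 = 19760.00 mL
37% solution: 13×1040.00 = 13520.00 mL
= ratio 19:13; 19760.00 mL and 13520.00 mL

ratio 19:13; 19760.00 mL and 13520.00 mL


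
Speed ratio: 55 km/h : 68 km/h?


Ratio = 55:68
GCD = 1
Simplified = 55:68
Time ratio (same distance) = 68:55
Speed ratio = 55:68

55:68


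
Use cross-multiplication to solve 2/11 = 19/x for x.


Cross multiply: 2 × x = 11 × 19
2x = 209
x = 209 / 2
= 104.50

104.50


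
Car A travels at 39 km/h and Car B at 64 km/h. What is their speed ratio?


Ratio = 39:64
GCD = 1
Simplified = 39:64
Time ratio (same distance) = 64:39
Speed ratio = 39:64

39:64


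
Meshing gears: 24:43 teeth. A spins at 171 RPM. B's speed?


Gear ratio = 24:43 = 24:43
RPM_B = RPM_A × (teeth_A / teeth_B)
= 171 × (24/43)
= 95.4 RPM

95.4 RPM


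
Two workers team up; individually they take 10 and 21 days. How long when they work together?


Rate of A = 1/10 per day
Rate of B = 1/21 per day
Combined rate = 1/10 + 1/21 = 31/210 ≈ 0.1476 per day
Days = 1 / combined rate = 210/31
≈ 6.77 days

6.77 days


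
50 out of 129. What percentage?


Percentage = (part / whole) × 100
= (50 / 129) × 100
≈ 38.76%

38.76%


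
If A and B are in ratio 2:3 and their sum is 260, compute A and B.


Let A = 2k, B = 3k.
2k + 3k = 260
5k = 260 → k = 260/5 = 52
A = 2×52 = 104, B = 3×52 = 156
= A = 104, B = 156

A = 104, B = 156


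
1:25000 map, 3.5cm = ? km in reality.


Real distance = map distance × scale
= 3.5cm × 25000
= 87500 cm = 875.0 m
= 0.875 km

0.875 km


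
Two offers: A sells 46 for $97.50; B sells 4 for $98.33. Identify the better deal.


Deal A: $97.50/46 = $2.1196/unit
Deal B: $98.33/4 = $24.5825/unit
A is cheaper per unit
= Deal A

Deal A


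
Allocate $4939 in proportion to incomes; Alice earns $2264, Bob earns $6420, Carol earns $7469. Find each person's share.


Total income = 2264 + 6420 + 7469 = $16153
Alice: $4939 × 2264/16153 = $692.25
Bob: $4939 × 6420/16153 = $1963.00
Carol: $4939 × 7469/16153 = $2283.75
= Alice: $692.25, Bob: $1963.00, Carol: $2283.75

Alice: $692.25, Bob: $1963.00, Carol: $2283.75


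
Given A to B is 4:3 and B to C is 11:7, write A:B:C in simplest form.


Match B: multiply A:B by 11 → 44:33
Multiply B:C by 3 → 33:21
Combined: 44:33:21
GCD = 1
= 44:33:21

44:33:21


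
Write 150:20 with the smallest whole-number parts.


GCD(150, 20) = 10
150/10 : 20/10
= 15:2

15:2


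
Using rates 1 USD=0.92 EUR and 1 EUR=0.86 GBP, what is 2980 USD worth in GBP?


Step 1: 2980 USD × 0.92 = 2741.60 EUR
Step 2: 2741.60 EUR × 0.86 = 2357.78 GBP
Implied rate USD→GBP = 0.92 × 0.86 = 0.7912
= 2357.78 GBP

2357.78 GBP


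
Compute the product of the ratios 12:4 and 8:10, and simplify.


Compound ratio = (12×8) : (4×10)
= 96:40
GCD = 8
= 12:5

12:5


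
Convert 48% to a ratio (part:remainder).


48% means 48 parts out of 100; remainder = 52
Part : remainder = 48:52
GCD = 4
= 12:13

12:13


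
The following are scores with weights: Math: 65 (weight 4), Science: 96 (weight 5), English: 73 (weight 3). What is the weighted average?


Numerator = 65×4 + 96×5 + 73×3
= 260 + 480 + 219
= 959
Total weight = 12
Weighted avg = 959/12
= 79.92

79.92


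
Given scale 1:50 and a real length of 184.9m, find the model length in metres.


Model size = real / scale
= 184.9 / 50
= 3.6980 m

3.6980 m


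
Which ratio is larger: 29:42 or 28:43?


29/42 = 0.6905
28/43 = 0.6512
0.6905 > 0.6512, so 29:42 is greater
= 29:42

29:42


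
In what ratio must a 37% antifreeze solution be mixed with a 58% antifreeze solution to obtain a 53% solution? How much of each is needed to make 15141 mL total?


Let x parts of 37% mix with y parts of 58%.
37x + 58y = 53(x + y)
37x + 58y = 53x + 53y
x(37 - 53) = y(53 - 58)
x/y = (58 - 53)/(53 - 37) = 5/16
Simplify: 5:16
Total parts = 21; one part = 15141/21 = 721.00 mL
37% solution: 5×721.00 = 3605.00 mL
58% solution: 16×721.00 = 11536.00 mL
= ratio 5:16; 3605.00 mL and 11536.00 mL

ratio 5:16; 3605.00 mL and 11536.00 mL


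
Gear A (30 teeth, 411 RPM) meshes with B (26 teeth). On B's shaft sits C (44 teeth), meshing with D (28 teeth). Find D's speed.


Stage 1: RPM_B = RPM_A × t_A/t_B = 411 × 30/26 = 12330/26 ≈ 474.23
B and C share a shaft → RPM_C = RPM_B
Stage 2: RPM_D = RPM_C × t_C/t_D = RPM_A × (t_A×t_C)/(t_B×t_D)
Overall ratio = (30×44)/(26×28) = 1320/728
RPM_D = 411 × 1320/728 = 542520/728
≈ 745.22 RPM

745.22 RPM


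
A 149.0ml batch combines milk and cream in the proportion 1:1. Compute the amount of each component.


Total parts = 1 + 1 = 2
milk: 149.0 × 1/2 = 74.5ml
cream: 149.0 × 1/2 = 74.5ml
= 74.5ml and 74.5ml

74.5ml and 74.5ml


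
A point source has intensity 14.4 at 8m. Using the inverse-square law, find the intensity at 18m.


I₁d₁² = I₂d₂²
I₂ = I₁ × (d₁/d₂)²
= 14.4 × (8/18)²
= 14.4 × 64/324
= 921.6/324
≈ 2.8444

2.8444


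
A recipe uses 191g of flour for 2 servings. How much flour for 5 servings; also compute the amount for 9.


Direct proportion: y/x = constant
k = 191/2 = 95.5000
y at x=5: k × 5 = 191 × 5 / 2 = 955/2 = 477.50
y at x=9: k × 9 = 191 × 9 / 2 = 1719/2 = 859.50
= 477.50 and 859.50

477.50 and 859.50


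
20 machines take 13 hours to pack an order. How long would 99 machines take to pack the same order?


Inverse proportion: x × y = constant
k = 20 × 13 = 260
y₂ = k / 99 = 260 / 99
= 2.63

2.63


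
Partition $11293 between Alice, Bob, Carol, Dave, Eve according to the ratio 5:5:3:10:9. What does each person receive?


Total parts = 5 + 5 + 3 + 10 + 9 = 32
Alice: 11293 × 5/32 = 1764.53
Bob: 11293 × 5/32 = 1764.53
Carol: 11293 × 3/32 = 1058.72
Dave: 11293 × 10/32 = 3529.06
Eve: 11293 × 9/32 = 3176.16
= Alice: $1764.53, Bob: $1764.53, Carol: $1058.72, Dave: $3529.06, Eve: $3176.16

Alice: $1764.53, Bob: $1764.53, Carol: $1058.72, Dave: $3529.06, Eve: $3176.16


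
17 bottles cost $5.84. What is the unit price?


Unit rate = total / quantity
= 5.84 / 17
= $0.34 per unit

$0.34 per unit


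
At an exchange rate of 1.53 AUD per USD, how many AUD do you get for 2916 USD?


Amount × rate = 2916 × 1.53
= 4461.48 AUD

4461.48 AUD


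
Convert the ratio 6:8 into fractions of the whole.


Total parts = 6 + 8 = 14
First part: 6/14 = 3/7
Second part: 8/14 = 4/7
= 3/7 and 4/7

3/7 and 4/7


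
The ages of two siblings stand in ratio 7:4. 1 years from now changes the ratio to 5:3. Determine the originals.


Let A = 7k, B = 4k.
(7k + 1) / (4k + 1) = 5/3
Cross-multiply: 3(7k + 1) = 5(4k + 1)
21k + 3 = 20k + 5
21k - 20k = 5 - 3
1k = 2
k = 2/1 = 2
A = 7×2 = 14, B = 4×2 = 8
= A = 14, B = 8

A = 14, B = 8


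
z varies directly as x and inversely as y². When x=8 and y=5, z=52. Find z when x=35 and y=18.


z = k·x/y²
Solve for k using the known point: k = z·y²/x = 52×25/8 = 1300/8 = 162.5000
Now evaluate at x=35, y=18:
z = k × 35 / 324 = (1300 × 35) / (8 × 324) = 45500/2592
≈ 17.5540

17.5540


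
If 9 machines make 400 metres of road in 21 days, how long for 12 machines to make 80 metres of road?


Days ∝ work / workers, so d₂ = d₁ × (m₁/m₂) × (w₂/w₁)
Workers factor (inverse): 9/12 = 0.7500
Work factor (direct): 80/400 = 0.2000
d₂ = 21 × 9/12 × 80/400 = (21 × 9 × 80) / (12 × 400) = 15120/4800
= 3.15 days

3.15 days


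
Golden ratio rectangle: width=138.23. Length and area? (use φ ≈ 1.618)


φ = (1 + √5) / 2 ≈ 1.618
Length = width × φ = 138.23 × 1.618 = 223.65614
≈ 223.66
Area = width × length = 138.23 × 223.65614 = 30915.9882322 ≈ 30915.99
= Length: 223.66, Area: 30915.99

Length: 223.66, Area: 30915.99


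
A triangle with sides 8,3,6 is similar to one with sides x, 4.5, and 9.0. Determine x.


Scale factor = 4.5/3 = 1.5
Missing side = 8 × 1.5
= 12.0

12.0


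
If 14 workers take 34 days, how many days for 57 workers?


Inverse proportion: x × y = constant
k = 14 × 34 = 476
y₂ = k / 57 = 476 / 57
= 8.35

8.35


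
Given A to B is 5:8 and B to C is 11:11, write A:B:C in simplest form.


Match B: multiply A:B by 11 → 55:88
Multiply B:C by 8 → 88:88
Combined: 55:88:88
GCD = 11
= 5:8:8

5:8:8


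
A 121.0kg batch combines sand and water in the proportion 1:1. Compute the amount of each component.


Total parts = 1 + 1 = 2
sand: 121.0 × 1/2 = 60.5kg
water: 121.0 × 1/2 = 60.5kg
= 60.5kg and 60.5kg

60.5kg and 60.5kg


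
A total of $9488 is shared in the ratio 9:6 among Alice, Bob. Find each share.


Total parts = 9 + 6 = 15
Alice: 9488 × 9/15 = 5692.80
Bob: 9488 × 6/15 = 3795.20
= Alice: $5692.80, Bob: $3795.20

Alice: $5692.80, Bob: $3795.20


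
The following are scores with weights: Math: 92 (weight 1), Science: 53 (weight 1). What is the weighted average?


Numerator = 92×1 + 53×1
= 92 + 53
= 145
Total weight = 2
Weighted avg = 145/2
= 72.50

72.50


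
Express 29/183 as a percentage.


Percentage = (part / whole) × 100
= (29 / 183) × 100
≈ 15.85%

15.85%


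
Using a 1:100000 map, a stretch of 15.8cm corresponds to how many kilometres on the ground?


Real distance = map distance × scale
= 15.8cm × 100000
= 1580000 cm = 15800.0 m
= 15.800 km

15.800 km


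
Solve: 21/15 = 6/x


Cross multiply: 21 × x = 15 × 6
21x = 90
x = 90 / 21
= 4.29

4.29


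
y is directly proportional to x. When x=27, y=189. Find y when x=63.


Direct proportion: y/x = constant
k = 189/27 = 7.0000
y₂ = k × 63 = 189 × 63 / 27 = 11907/27
= 441.00

441.00


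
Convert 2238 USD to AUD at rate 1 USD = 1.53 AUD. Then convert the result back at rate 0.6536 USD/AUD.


Amount × rate = 2238 × 1.53 = 3424.14 AUD
Round-trip: 3424.14 × 0.6536 = 2238.02 USD
= 3424.14 AUD, then 2238.02 USD

3424.14 AUD, then 2238.02 USD


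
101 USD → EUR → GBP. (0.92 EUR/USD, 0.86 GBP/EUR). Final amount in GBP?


Step 1: 101 USD × 0.92 = 92.92 EUR
Step 2: 92.92 EUR × 0.86 = 79.91 GBP
Implied rate USD→GBP = 0.92 × 0.86 = 0.7912
= 79.91 GBP

79.91 GBP


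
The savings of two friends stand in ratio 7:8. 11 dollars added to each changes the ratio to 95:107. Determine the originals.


Let A = 7k, B = 8k.
(7k + 11) / (8k + 11) = 95/107
Cross-multiply: 107(7k + 11) = 95(8k + 11)
749k + 1177 = 760k + 1045
749k - 760k = 1045 - 1177
-11k = -132
k = -132/-11 = 12
A = 7×12 = 84, B = 8×12 = 96
= A = 84, B = 96

A = 84, B = 96


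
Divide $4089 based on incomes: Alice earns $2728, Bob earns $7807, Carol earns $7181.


Total income = 2728 + 7807 + 7181 = $17716
Alice: $4089 × 2728/17716 = $629.65
Bob: $4089 × 7807/17716 = $1801.92
Carol: $4089 × 7181/17716 = $1657.43
= Alice: $629.65, Bob: $1801.92, Carol: $1657.43

Alice: $629.65, Bob: $1801.92, Carol: $1657.43


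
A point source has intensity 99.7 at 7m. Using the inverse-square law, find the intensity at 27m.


I₁d₁² = I₂d₂²
I₂ = I₁ × (d₁/d₂)²
= 99.7 × (7/27)²
= 99.7 × 49/729
= 4885.3/729
≈ 6.7014

6.7014


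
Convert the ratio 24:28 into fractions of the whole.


Total parts = 24 + 28 = 52
First part: 24/52 = 6/13
Second part: 28/52 = 7/13
= 6/13 and 7/13

6/13 and 7/13


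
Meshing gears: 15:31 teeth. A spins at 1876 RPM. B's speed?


Gear ratio = 15:31 = 15:31
RPM_B = RPM_A × (teeth_A / teeth_B)
= 1876 × (15/31)
= 907.7 RPM

907.7 RPM


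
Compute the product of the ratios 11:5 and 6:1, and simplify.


Compound ratio = (11×6) : (5×1)
= 66:5
GCD = 1
= 66:5

66:5


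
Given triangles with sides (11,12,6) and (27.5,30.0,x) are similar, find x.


Scale factor = 27.5/11 = 2.5
Missing side = 6 × 2.5
= 15.0

15.0


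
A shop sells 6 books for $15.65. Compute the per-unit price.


Unit rate = total / quantity
= 15.65 / 6
= $2.61 per unit

$2.61 per unit


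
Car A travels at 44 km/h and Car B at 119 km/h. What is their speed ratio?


Ratio = 44:119
GCD = 1
Simplified = 44:119
Time ratio (same distance) = 119:44
Speed ratio = 44:119

44:119


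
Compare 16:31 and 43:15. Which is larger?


16/31 = 0.5161
43/15 = 2.8667
0.5161 < 2.8667, so 16:31 is less
= 43:15

43:15


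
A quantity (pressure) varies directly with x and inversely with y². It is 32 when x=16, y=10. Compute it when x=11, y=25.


z = k·x/y²
Solve for k using the known point: k = z·y²/x = 32×100/16 = 3200/16 = 200.0000
Now evaluate at x=11, y=25:
z = k × 11 / 625 = (3200 × 11) / (16 × 625) = 35200/10000
= 3.5200

3.5200


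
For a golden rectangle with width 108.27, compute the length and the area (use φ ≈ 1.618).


φ = (1 + √5) / 2 ≈ 1.618
Length = width × φ = 108.27 × 1.618 = 175.18086
≈ 175.18
Area = width × length = 108.27 × 175.18086 = 18966.8317122 ≈ 18966.83
= Length: 175.18, Area: 18966.83

Length: 175.18, Area: 18966.83


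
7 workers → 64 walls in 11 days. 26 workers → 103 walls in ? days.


Days ∝ work / workers, so d₂ = d₁ × (m₁/m₂) × (w₂/w₁)
Workers factor (inverse): 7/26 ≈ 0.2692
Work factor (direct): 103/64 ≈ 1.6094
d₂ = 11 × 7/26 × 103/64 = (11 × 7 × 103) / (26 × 64) = 7931/1664
≈ 4.77 days

4.77 days


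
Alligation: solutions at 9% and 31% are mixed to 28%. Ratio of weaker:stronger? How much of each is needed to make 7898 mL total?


Let x parts of 9% mix with y parts of 31%.
9x + 31y = 28(x + y)
9x + 31y = 28x + 28y
x(9 - 28) = y(28 - 31)
x/y = (31 - 28)/(28 - 9) = 3/19
Simplify: 3:19
Total parts = 22; one part = 7898/22 = 359.00 mL
9% solution: 3×359.00 = 1077.00 mL
31% solution: 19×359.00 = 6821.00 mL
= ratio 3:19; 1077.00 mL and 6821.00 mL

ratio 3:19; 1077.00 mL and 6821.00 mL


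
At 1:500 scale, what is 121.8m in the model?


Model size = real / scale
= 121.8 / 500
= 0.2436 m

0.2436 m


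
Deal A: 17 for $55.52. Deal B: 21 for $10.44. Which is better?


Deal A: $55.52/17 = $3.2659/unit
Deal B: $10.44/21 = $0.4971/unit
B is cheaper per unit
= Deal B

Deal B


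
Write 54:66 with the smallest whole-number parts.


GCD(54, 66) = 6
54/6 : 66/6
= 9:11

9:11


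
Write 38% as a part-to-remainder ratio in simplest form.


38% means 38 parts out of 100; remainder = 62
Part : remainder = 38:62
GCD = 2
= 19:31

19:31


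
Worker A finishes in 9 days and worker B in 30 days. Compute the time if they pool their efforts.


Rate of A = 1/9 per day
Rate of B = 1/30 per day
Combined rate = 1/9 + 1/30 = 39/270 ≈ 0.1444 per day
Days = 1 / combined rate = 270/39
≈ 6.92 days

6.92 days


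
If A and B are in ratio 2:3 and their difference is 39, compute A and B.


Let A = 2k, B = 3k.
3k - 2k = 39
1k = 39 → k = 39/1 = 39
A = 2×39 = 78, B = 3×39 = 117
= A = 78, B = 117

A = 78, B = 117


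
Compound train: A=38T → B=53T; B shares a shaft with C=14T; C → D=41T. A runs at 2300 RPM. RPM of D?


Stage 1: RPM_B = RPM_A × t_A/t_B = 2300 × 38/53 = 87400/53 ≈ 1649.06
B and C share a shaft → RPM_C = RPM_B
Stage 2: RPM_D = RPM_C × t_C/t_D = RPM_A × (t_A×t_C)/(t_B×t_D)
Overall ratio = (38×14)/(53×41) = 532/2173
RPM_D = 2300 × 532/2173 = 1223600/2173
≈ 563.09 RPM

563.09 RPM


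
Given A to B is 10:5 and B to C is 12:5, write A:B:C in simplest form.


Match B: multiply A:B by 12 → 120:60
Multiply B:C by 5 → 60:25
Combined: 120:60:25
GCD = 5
= 24:12:5

24:12:5


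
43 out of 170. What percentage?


Percentage = (part / whole) × 100
= (43 / 170) × 100
≈ 25.29%

25.29%


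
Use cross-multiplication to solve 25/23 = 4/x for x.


Cross multiply: 25 × x = 23 × 4
25x = 92
x = 92 / 25
= 3.68

3.68


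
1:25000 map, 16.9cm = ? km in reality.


Real distance = map distance × scale
= 16.9cm × 25000
= 422500 cm = 4225.0 m
= 4.225 km

4.225 km


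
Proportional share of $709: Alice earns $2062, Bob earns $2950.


Total income = 2062 + 2950 = $5012
Alice: $709 × 2062/5012 = $291.69
Bob: $709 × 2950/5012 = $417.31
= Alice: $291.69, Bob: $417.31

Alice: $291.69, Bob: $417.31


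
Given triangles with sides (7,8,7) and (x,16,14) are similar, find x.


Scale factor = 16/8 = 2
Missing side = 7 × 2
= 14.0

14.0


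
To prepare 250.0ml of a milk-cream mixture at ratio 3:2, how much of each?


Total parts = 3 + 2 = 5
milk: 250.0 × 3/5 = 150.0ml
cream: 250.0 × 2/5 = 100.0ml
= 150.0ml and 100.0ml

150.0ml and 100.0ml


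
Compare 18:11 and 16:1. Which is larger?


18/11 = 1.6364
16/1 = 16.0000
1.6364 < 16.0000, so 18:11 is less
= 16:1

16:1


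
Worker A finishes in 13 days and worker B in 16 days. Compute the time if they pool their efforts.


Rate of A = 1/13 per day
Rate of B = 1/16 per day
Combined rate = 1/13 + 1/16 = 29/208 ≈ 0.1394 per day
Days = 1 / combined rate = 208/29
≈ 7.17 days

7.17 days


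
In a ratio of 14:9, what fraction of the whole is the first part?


Total parts = 14 + 9 = 23
First part: 14/23 = 14/23
= 14/23

14/23


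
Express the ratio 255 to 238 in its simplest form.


GCD(255, 238) = 17
255/17 : 238/17
= 15:14

15:14


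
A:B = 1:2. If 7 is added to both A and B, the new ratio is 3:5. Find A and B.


Let A = 1k, B = 2k.
(1k + 7) / (2k + 7) = 3/5
Cross-multiply: 5(1k + 7) = 3(2k + 7)
5k + 35 = 6k + 21
5k - 6k = 21 - 35
-1k = -14
k = -14/-1 = 14
A = 1×14 = 14, B = 2×14 = 28
= A = 14, B = 28

A = 14, B = 28


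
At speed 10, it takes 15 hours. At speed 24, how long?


Inverse proportion: x × y = constant
k = 10 × 15 = 150
y₂ = k / 24 = 150 / 24
= 6.25

6.25


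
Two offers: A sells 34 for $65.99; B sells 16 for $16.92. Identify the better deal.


Deal A: $65.99/34 = $1.9409/unit
Deal B: $16.92/16 = $1.0575/unit
B is cheaper per unit
= Deal B

Deal B


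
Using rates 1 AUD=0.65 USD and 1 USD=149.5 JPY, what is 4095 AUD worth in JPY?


Step 1: 4095 AUD × 0.65 = 2661.75 USD
Step 2: 2661.75 USD × 149.5 = 397931.63 JPY
Implied rate AUD→JPY = 0.65 × 149.5 = 97.1750
= 397931.63 JPY

397931.63 JPY


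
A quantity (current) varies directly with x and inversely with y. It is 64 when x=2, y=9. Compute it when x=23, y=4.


z = k·x/y
Solve for k using the known point: k = z·y/x = 64×9/2 = 576/2 = 288.0000
Now evaluate at x=23, y=4:
z = k × 23 / 4 = (576 × 23) / (2 × 4) = 13248/8
= 1656.0000

1656.0000


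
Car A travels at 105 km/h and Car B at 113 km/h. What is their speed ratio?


Ratio = 105:113
GCD = 1
Simplified = 105:113
Time ratio (same distance) = 113:105
Speed ratio = 105:113

105:113


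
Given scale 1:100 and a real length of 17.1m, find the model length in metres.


Model size = real / scale
= 17.1 / 100
= 0.1710 m

0.1710 m


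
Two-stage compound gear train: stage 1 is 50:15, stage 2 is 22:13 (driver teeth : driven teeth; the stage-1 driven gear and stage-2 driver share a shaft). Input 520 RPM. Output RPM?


Stage 1: RPM_B = RPM_A × t_A/t_B = 520 × 50/15 = 26000/15 ≈ 1733.33
B and C share a shaft → RPM_C = RPM_B
Stage 2: RPM_D = RPM_C × t_C/t_D = RPM_A × (t_A×t_C)/(t_B×t_D)
Overall ratio = (50×22)/(15×13) = 1100/195
RPM_D = 520 × 1100/195 = 572000/195
≈ 2933.33 RPM

2933.33 RPM


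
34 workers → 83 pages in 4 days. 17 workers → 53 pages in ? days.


Days ∝ work / workers, so d₂ = d₁ × (m₁/m₂) × (w₂/w₁)
Workers factor (inverse): 34/17 = 2.0000
Work factor (direct): 53/83 ≈ 0.6386
d₂ = 4 × 34/17 × 53/83 = (4 × 34 × 53) / (17 × 83) = 7208/1411
≈ 5.11 days

5.11 days


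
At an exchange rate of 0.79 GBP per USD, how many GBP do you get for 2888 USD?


Amount × rate = 2888 × 0.79
= 2281.52 GBP

2281.52 GBP


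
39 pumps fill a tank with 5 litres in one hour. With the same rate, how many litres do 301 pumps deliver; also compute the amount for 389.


Direct proportion: y/x = constant
k = 5/39 ≈ 0.1282
y at x=301: k × 301 = 5 × 301 / 39 = 1505/39 ≈ 38.59
y at x=389: k × 389 = 5 × 389 / 39 = 1945/39 ≈ 49.87
= 38.59 and 49.87

38.59 and 49.87


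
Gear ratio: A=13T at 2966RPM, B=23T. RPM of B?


Gear ratio = 13:23 = 13:23
RPM_B = RPM_A × (teeth_A / teeth_B)
= 2966 × (13/23)
= 1676.4 RPM

1676.4 RPM


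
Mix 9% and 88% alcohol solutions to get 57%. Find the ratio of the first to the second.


Let x parts of 9% mix with y parts of 88%.
9x + 88y = 57(x + y)
9x + 88y = 57x + 57y
x(9 - 57) = y(57 - 88)
x/y = (88 - 57)/(57 - 9) = 31/48
Simplify: 31:48
= 31:48

31:48


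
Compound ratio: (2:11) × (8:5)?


Compound ratio = (2×8) : (11×5)
= 16:55
GCD = 1
= 16:55

16:55


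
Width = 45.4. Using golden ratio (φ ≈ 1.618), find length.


φ = (1 + √5) / 2 ≈ 1.618
Length = width × φ = 45.4 × 1.618 = 73.4572
≈ 73.46

73.46


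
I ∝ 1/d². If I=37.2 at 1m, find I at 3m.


I₁d₁² = I₂d₂²
I₂ = I₁ × (d₁/d₂)²
= 37.2 × (1/3)²
= 37.2 × 1/9
= 37.2/9
≈ 4.1333

4.1333


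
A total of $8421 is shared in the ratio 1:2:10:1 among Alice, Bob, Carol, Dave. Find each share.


Total parts = 1 + 2 + 10 + 1 = 14
Alice: 8421 × 1/14 = 601.50
Bob: 8421 × 2/14 = 1203.00
Carol: 8421 × 10/14 = 6015.00
Dave: 8421 × 1/14 = 601.50
= Alice: $601.50, Bob: $1203.00, Carol: $6015.00, Dave: $601.50

Alice: $601.50, Bob: $1203.00, Carol: $6015.00, Dave: $601.50


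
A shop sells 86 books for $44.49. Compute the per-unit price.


Unit rate = total / quantity
= 44.49 / 86
= $0.52 per unit

$0.52 per unit


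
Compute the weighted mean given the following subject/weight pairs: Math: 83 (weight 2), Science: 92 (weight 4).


Numerator = 83×2 + 92×4
= 166 + 368
= 534
Total weight = 6
Weighted avg = 534/6
= 89.00

89.00


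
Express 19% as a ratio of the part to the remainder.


19% means 19 parts out of 100; remainder = 81
Part : remainder = 19:81
GCD = 1
= 19:81

19:81


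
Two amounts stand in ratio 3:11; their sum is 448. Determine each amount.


Let A = 3k, B = 11k.
3k + 11k = 448
14k = 448 → k = 448/14 = 32
A = 3×32 = 96, B = 11×32 = 352
= A = 96, B = 352

A = 96, B = 352


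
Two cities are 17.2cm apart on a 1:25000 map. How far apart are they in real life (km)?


Real distance = map distance × scale
= 17.2cm × 25000
= 430000 cm = 4300.0 m
= 4.300 km

4.300 km


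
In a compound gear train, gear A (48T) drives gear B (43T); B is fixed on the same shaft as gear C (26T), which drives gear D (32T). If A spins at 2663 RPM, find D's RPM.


Stage 1: RPM_B = RPM_A × t_A/t_B = 2663 × 48/43 = 127824/43 ≈ 2972.65
B and C share a shaft → RPM_C = RPM_B
Stage 2: RPM_D = RPM_C × t_C/t_D = RPM_A × (t_A×t_C)/(t_B×t_D)
Overall ratio = (48×26)/(43×32) = 1248/1376
RPM_D = 2663 × 1248/1376 = 3323424/1376
≈ 2415.28 RPM

2415.28 RPM


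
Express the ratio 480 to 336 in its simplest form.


GCD(480, 336) = 48
480/48 : 336/48
= 10:7

10:7


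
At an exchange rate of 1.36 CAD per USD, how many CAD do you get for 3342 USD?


Amount × rate = 3342 × 1.36
= 4545.12 CAD

4545.12 CAD


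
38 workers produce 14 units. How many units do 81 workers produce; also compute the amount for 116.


Direct proportion: y/x = constant
k = 14/38 ≈ 0.3684
y at x=81: k × 81 = 14 × 81 / 38 = 1134/38 ≈ 29.84
y at x=116: k × 116 = 14 × 116 / 38 = 1624/38 ≈ 42.74
= 29.84 and 42.74

29.84 and 42.74


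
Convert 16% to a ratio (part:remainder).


16% means 16 parts out of 100; remainder = 84
Part : remainder = 16:84
GCD = 4
= 4:21

4:21


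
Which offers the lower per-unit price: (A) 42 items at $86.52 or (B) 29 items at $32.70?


Deal A: $86.52/42 = $2.0600/unit
Deal B: $32.70/29 = $1.1276/unit
B is cheaper per unit
= Deal B

Deal B


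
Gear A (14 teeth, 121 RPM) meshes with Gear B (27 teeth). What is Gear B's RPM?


Gear ratio = 14:27 = 14:27
RPM_B = RPM_A × (teeth_A / teeth_B)
= 121 × (14/27)
= 62.7 RPM

62.7 RPM


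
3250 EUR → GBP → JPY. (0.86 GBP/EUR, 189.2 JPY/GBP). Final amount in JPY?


Step 1: 3250 EUR × 0.86 = 2795.00 GBP
Step 2: 2795.00 GBP × 189.2 = 528814.00 JPY
Implied rate EUR→JPY = 0.86 × 189.2 = 162.7120
= 528814.00 JPY

528814.00 JPY


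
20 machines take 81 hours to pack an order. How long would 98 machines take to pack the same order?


Inverse proportion: x × y = constant
k = 20 × 81 = 1620
y₂ = k / 98 = 1620 / 98
= 16.53

16.53


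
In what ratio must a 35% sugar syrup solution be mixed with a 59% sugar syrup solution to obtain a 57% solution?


Let x parts of 35% mix with y parts of 59%.
35x + 59y = 57(x + y)
35x + 59y = 57x + 57y
x(35 - 57) = y(57 - 59)
x/y = (59 - 57)/(57 - 35) = 2/22
Simplify: 1:11
= 1:11

1:11


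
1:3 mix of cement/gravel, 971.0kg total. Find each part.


Total parts = 1 + 3 = 4
cement: 971.0 × 1/4 = 242.8kg
gravel: 971.0 × 3/4 = 728.3kg
= 242.8kg and 728.3kg

242.8kg and 728.3kg


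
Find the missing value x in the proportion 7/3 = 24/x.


Cross multiply: 7 × x = 3 × 24
7x = 72
x = 72 / 7
= 10.29

10.29


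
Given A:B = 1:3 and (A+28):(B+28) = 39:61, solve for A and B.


Let A = 1k, B = 3k.
(1k + 28) / (3k + 28) = 39/61
Cross-multiply: 61(1k + 28) = 39(3k + 28)
61k + 1708 = 117k + 1092
61k - 117k = 1092 - 1708
-56k = -616
k = -616/-56 = 11
A = 1×11 = 11, B = 3×11 = 33
= A = 11, B = 33

A = 11, B = 33


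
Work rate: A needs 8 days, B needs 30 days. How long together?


Rate of A = 1/8 per day
Rate of B = 1/30 per day
Combined rate = 1/8 + 1/30 = 38/240 ≈ 0.1583 per day
Days = 1 / combined rate = 240/38
≈ 6.32 days

6.32 days


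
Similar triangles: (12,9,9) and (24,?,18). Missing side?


Scale factor = 24/12 = 2
Missing side = 9 × 2
= 18.0

18.0


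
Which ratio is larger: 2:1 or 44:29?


2/1 = 2.0000
44/29 = 1.5172
2.0000 > 1.5172, so 2:1 is greater
= 2:1

2:1


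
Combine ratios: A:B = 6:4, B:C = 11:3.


Match B: multiply A:B by 11 → 66:44
Multiply B:C by 4 → 44:12
Combined: 66:44:12
GCD = 2
= 33:22:6

33:22:6


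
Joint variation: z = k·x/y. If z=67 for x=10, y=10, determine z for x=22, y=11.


z = k·x/y
Solve for k using the known point: k = z·y/x = 67×10/10 = 670/10 = 67.0000
Now evaluate at x=22, y=11:
z = k × 22 / 11 = (670 × 22) / (10 × 11) = 14740/110
= 134.0000

134.0000


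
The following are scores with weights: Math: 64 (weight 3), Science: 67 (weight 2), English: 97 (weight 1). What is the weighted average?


Numerator = 64×3 + 67×2 + 97×1
= 192 + 134 + 97
= 423
Total weight = 6
Weighted avg = 423/6
= 70.50

70.50


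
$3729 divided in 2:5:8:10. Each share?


Total parts = 2 + 5 + 8 + 10 = 25
Part 1: 3729 × 2/25 = 298.32
Part 2: 3729 × 5/25 = 745.80
Part 3: 3729 × 8/25 = 1193.28
Part 4: 3729 × 10/25 = 1491.60
= Part 1: $298.32, Part 2: $745.80, Part 3: $1193.28, Part 4: $1491.60

Part 1: $298.32, Part 2: $745.80, Part 3: $1193.28, Part 4: $1491.60


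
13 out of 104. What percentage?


Percentage = (part / whole) × 100
= (13 / 104) × 100
= 12.50%

12.50%


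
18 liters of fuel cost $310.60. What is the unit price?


Unit rate = total / quantity
= 310.60 / 18
= $17.26 per unit

$17.26 per unit


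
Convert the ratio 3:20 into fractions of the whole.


Total parts = 3 + 20 = 23
First part: 3/23 = 3/23
Second part: 20/23 = 20/23
= 3/23 and 20/23

3/23 and 20/23


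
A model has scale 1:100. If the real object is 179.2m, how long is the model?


Model size = real / scale
= 179.2 / 100
= 1.7920 m

1.7920 m


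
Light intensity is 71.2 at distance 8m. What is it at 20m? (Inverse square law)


I₁d₁² = I₂d₂²
I₂ = I₁ × (d₁/d₂)²
= 71.2 × (8/20)²
= 71.2 × 64/400
= 4556.8/400
= 11.3920

11.3920


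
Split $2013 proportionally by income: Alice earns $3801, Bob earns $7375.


Total income = 3801 + 7375 = $11176
Alice: $2013 × 3801/11176 = $684.63
Bob: $2013 × 7375/11176 = $1328.37
= Alice: $684.63, Bob: $1328.37

Alice: $684.63, Bob: $1328.37


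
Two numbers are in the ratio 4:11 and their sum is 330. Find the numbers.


Let A = 4k, B = 11k.
4k + 11k = 330
15k = 330 → k = 330/15 = 22
A = 4×22 = 88, B = 11×22 = 242
= A = 88, B = 242

A = 88, B = 242


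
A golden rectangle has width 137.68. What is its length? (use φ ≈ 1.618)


φ = (1 + √5) / 2 ≈ 1.618
Length = width × φ = 137.68 × 1.618 = 222.76624
≈ 222.77

222.77


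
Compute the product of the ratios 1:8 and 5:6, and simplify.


Compound ratio = (1×5) : (8×6)
= 5:48
GCD = 1
= 5:48

5:48
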